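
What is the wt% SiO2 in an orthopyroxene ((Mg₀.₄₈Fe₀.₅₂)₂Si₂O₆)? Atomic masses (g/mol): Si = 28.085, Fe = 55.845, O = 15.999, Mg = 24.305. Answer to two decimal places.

51.45 wt%

Molar mass of (Mg₀.₄₈Fe₀.₅₂)₂Si₂O₆ = 0.96·24.305 + 1.04·55.845 + 2·28.085 + 6·15.999 = 233.576 g/mol.
Each formula unit contains 2 Si, equivalent to 2/1 = 2.0000 mol SiO2.
M(SiO2) = 1×28.085 + 2×15.999 = 60.083 g/mol.
Mass of SiO2 per formula unit = 2.0000 × 60.083 = 120.166 g.
SiO2 wt% = 120.166 / 233.576 × 100 = 51.45%.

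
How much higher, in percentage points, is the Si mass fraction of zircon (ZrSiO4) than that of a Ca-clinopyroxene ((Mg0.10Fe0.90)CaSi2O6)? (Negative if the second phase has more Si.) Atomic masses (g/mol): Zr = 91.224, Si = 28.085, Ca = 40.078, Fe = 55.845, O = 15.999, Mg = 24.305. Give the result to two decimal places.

First mineral: 28.085 g Si in 183.305 g formula = 15.32 wt% Si.
Second mineral: 56.170 g Si in 244.933 g formula = 22.93 wt% Si.
15.32% − 22.93% gives a difference of -7.61 percentage points.

-7.61 percentage points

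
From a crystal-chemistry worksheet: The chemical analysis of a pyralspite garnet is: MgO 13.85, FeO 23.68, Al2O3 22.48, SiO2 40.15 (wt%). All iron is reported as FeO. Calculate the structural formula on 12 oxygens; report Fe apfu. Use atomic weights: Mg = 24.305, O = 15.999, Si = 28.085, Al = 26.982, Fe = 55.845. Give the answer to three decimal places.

MgO (M=40.304): mol = 0.34364; Mg = 0.34364, O = 0.34364.
FeO (M=71.844): mol = 0.32960; Fe = 0.32960, O = 0.32960.
Al2O3 (M=101.961): mol = 0.22048; Al = 0.44096, O = 0.66144.
SiO2 (M=60.083): mol = 0.66824; Si = 0.66824, O = 1.33648.
ΣO = 2.67116; factor = 12/ΣO = 4.49243.
Fe apfu = 0.32960 × 4.49243 = 1.481.

1.481 Fe apfu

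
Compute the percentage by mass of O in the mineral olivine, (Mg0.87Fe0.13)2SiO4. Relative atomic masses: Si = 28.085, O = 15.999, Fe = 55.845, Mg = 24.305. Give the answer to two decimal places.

42.98 weight percent

Formula mass = 1.74×24.305 + 0.26×55.845 + 1×28.085 + 4×15.999 = 148.891 g/mol, of which 63.996 g is O.
So O makes up 63.996/148.891 = 0.4298 of the mass, i.e. 42.98%.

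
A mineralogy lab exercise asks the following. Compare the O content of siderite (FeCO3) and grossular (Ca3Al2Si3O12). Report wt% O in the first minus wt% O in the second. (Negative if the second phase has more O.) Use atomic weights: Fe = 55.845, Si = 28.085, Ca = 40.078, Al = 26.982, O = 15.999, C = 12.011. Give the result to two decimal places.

First mineral: 47.997 g O in 115.853 g formula = 41.43 wt% O.
Second mineral: 191.988 g O in 450.441 g formula = 42.62 wt% O.
41.43% − 42.62% gives a difference of -1.19 percentage points.

-1.19 percentage points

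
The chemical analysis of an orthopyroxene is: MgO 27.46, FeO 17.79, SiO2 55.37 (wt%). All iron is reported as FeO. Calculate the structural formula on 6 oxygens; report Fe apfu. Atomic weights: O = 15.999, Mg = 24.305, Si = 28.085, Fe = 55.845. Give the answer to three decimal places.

0.536 Fe apfu

27.46 wt% MgO ÷ 40.304 g/mol = 0.68132 mol, giving 0.68132 Mg and 0.68132 O.
17.79 wt% FeO ÷ 71.844 g/mol = 0.24762 mol, giving 0.24762 Fe and 0.24762 O.
55.37 wt% SiO2 ÷ 60.083 g/mol = 0.92156 mol, giving 0.92156 Si and 1.84312 O.
Oxygen sums to 2.77206; scaling by 6/2.77206 = 2.16446 puts the formula on 6 O.
Fe: 0.24762 × 2.16446 = 0.536 atoms per formula unit.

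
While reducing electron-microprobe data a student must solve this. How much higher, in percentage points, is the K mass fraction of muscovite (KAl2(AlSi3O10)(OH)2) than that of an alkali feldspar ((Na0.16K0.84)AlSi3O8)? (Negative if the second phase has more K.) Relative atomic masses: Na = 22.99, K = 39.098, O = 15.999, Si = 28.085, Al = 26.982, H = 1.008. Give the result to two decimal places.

M(KAl2(AlSi3O10)(OH)2) = 398.303 g/mol, so wt% K = 39.098/398.303 × 100 = 9.82%.
M((Na0.16K0.84)AlSi3O8) = 275.750 g/mol, so wt% K = 32.842/275.750 × 100 = 11.91%.
9.82 − 11.91 = -2.09 pp.

-2.09 percentage points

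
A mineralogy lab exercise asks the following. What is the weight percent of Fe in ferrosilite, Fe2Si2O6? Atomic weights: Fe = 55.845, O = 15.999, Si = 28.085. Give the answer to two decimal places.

Molar mass of Fe2Si2O6: 2×55.845 + 2×28.085 + 6×15.999 = 263.854 g/mol.
Mass of Fe per formula unit: 2 × 55.845 = 111.690 g.
Weight fraction Fe = 111.690 / 263.854 = 0.4233.

42.33 wt%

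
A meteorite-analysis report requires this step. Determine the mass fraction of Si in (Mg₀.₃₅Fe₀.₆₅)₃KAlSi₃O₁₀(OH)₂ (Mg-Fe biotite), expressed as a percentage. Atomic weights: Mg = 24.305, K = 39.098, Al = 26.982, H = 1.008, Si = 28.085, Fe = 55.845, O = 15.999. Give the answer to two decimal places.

17.60 wt%

Molar mass of (Mg₀.₃₅Fe₀.₆₅)₃KAlSi₃O₁₀(OH)₂: 1.05*24.305 + 1.95*55.845 + 1*39.098 + 1*26.982 + 3*28.085 + 12*15.999 + 2*1.008 = 478.757 g/mol.
Mass of Si per formula unit: 3 × 28.085 = 84.255 g.
Weight fraction Si = 84.255 / 478.757 = 0.1760.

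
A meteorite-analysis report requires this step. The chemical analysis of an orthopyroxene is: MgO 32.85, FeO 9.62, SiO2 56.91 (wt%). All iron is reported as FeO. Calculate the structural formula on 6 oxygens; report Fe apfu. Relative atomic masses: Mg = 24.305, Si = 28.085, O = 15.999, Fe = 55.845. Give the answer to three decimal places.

32.85 wt% MgO ÷ 40.304 g/mol = 0.81506 mol, giving 0.81506 Mg and 0.81506 O.
9.62 wt% FeO ÷ 71.844 g/mol = 0.13390 mol, giving 0.13390 Fe and 0.13390 O.
56.91 wt% SiO2 ÷ 60.083 g/mol = 0.94719 mol, giving 0.94719 Si and 1.89438 O.
Oxygen sums to 2.84334; scaling by 6/2.84334 = 2.11019 puts the formula on 6 O.
Fe: 0.13390 × 2.11019 = 0.283 atoms per formula unit.

0.283 Fe apfu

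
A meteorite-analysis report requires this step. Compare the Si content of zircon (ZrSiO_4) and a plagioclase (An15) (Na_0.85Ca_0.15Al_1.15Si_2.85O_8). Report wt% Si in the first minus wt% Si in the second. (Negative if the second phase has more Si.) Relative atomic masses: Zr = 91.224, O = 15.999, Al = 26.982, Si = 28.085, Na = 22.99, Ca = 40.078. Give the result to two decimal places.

First mineral: 28.085 g Si in 183.305 g formula = 15.32 wt% Si.
Second mineral: 80.042 g Si in 264.617 g formula = 30.25 wt% Si.
15.32% − 30.25% gives a difference of -14.93 percentage points.

-14.93 percentage points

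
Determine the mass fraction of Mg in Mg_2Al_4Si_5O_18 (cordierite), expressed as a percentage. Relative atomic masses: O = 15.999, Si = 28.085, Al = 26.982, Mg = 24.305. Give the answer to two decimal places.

8.31 weight percent

M(Mg_2Al_4Si_5O_18) = 584.945 g/mol.
Mg contributes 2 × 24.305 = 48.610 g per mole.
48.610/584.945 = 0.0831 → 8.31%.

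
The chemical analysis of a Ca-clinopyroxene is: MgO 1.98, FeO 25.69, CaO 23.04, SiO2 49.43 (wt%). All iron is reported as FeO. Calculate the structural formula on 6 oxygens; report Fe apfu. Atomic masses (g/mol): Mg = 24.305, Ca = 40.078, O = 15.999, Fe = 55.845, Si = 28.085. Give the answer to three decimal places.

0.871 Fe apfu

MgO (M=40.304): mol = 0.04913; Mg = 0.04913, O = 0.04913.
FeO (M=71.844): mol = 0.35758; Fe = 0.35758, O = 0.35758.
CaO (M=56.077): mol = 0.41086; Ca = 0.41086, O = 0.41086.
SiO2 (M=60.083): mol = 0.82270; Si = 0.82270, O = 1.64540.
ΣO = 2.46297; factor = 6/ΣO = 2.43608.
Fe apfu = 0.35758 × 2.43608 = 0.871.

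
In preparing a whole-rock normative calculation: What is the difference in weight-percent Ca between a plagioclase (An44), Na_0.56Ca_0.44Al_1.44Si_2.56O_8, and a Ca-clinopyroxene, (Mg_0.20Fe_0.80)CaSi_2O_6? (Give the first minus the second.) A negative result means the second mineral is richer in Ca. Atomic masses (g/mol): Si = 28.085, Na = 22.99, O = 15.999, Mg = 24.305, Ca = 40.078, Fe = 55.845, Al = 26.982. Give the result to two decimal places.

M(Na_0.56Ca_0.44Al_1.44Si_2.56O_8) = 269.252 g/mol, so wt% Ca = 17.634/269.252 × 100 = 6.55%.
M((Mg_0.20Fe_0.80)CaSi_2O_6) = 241.779 g/mol, so wt% Ca = 40.078/241.779 × 100 = 16.58%.
6.55 − 16.58 = -10.03 pp.

-10.03 percentage points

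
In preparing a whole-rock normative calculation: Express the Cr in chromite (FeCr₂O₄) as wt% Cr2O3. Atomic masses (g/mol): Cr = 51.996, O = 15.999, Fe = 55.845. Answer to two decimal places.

Molar mass of FeCr₂O₄ = 1×55.845 + 2×51.996 + 4×15.999 = 223.833 g/mol.
Each formula unit contains 2 Cr, equivalent to 2/2 = 1.0000 mol Cr2O3.
M(Cr2O3) = 2×51.996 + 3×15.999 = 151.989 g/mol.
Mass of Cr2O3 per formula unit = 1.0000 × 151.989 = 151.989 g.
Cr2O3 wt% = 151.989 / 223.833 × 100 = 67.90%.

67.90 wt%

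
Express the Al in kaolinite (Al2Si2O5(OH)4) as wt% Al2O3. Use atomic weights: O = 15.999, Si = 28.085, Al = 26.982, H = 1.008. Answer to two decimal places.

39.50 wt%

M(Al2Si2O5(OH)4) = 258.157 g/mol; M(Al2O3) = 101.961 g/mol.
Moles Al2O3 per formula unit = 2 Al ÷ 2 = 1.0000.
Al2O3 fraction = (1.0000 × 101.961) / 258.157 = 101.961/258.157 = 0.3950.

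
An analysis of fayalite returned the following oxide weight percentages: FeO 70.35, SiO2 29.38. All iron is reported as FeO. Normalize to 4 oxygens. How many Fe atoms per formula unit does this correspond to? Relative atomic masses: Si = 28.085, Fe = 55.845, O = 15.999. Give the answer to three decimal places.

2.001 Fe apfu

FeO (M=71.844): mol = 0.97920; Fe = 0.97920, O = 0.97920.
SiO2 (M=60.083): mol = 0.48899; Si = 0.48899, O = 0.97798.
ΣO = 1.95718; factor = 4/ΣO = 2.04376.
Fe apfu = 0.97920 × 2.04376 = 2.001.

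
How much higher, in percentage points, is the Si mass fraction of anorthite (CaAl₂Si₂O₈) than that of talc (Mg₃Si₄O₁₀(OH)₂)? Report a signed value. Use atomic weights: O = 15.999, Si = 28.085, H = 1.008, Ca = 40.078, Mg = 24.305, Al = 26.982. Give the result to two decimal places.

Si in CaAl₂Si₂O₈: molar mass 278.204 g/mol; 2×28.085 = 56.170 g → 20.19 wt%.
Si in Mg₃Si₄O₁₀(OH)₂: molar mass 379.259 g/mol; 4×28.085 = 112.340 g → 29.62 wt%.
Difference = 20.19 − 29.62 = -9.43 percentage points.

-9.43 percentage points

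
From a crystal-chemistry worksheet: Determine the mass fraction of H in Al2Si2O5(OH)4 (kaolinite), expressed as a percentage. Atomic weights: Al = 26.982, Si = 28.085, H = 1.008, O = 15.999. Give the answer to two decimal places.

Formula mass = 2*26.982 + 2*28.085 + 9*15.999 + 4*1.008 = 258.157 g/mol, of which 4.032 g is H.
So H makes up 4.032/258.157 = 0.0156 of the mass, i.e. 1.56%.

1.56 wt%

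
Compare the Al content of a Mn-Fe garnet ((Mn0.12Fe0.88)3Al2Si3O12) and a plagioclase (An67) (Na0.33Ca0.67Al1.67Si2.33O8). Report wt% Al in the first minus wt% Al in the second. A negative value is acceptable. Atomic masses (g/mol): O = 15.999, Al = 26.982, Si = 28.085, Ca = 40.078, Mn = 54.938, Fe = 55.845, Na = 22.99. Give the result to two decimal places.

Al in (Mn0.12Fe0.88)3Al2Si3O12: molar mass 497.415 g/mol; 2×26.982 = 53.964 g → 10.85 wt%.
Al in Na0.33Ca0.67Al1.67Si2.33O8: molar mass 272.929 g/mol; 1.67×26.982 = 45.060 g → 16.51 wt%.
Difference = 10.85 − 16.51 = -5.66 percentage points.

-5.66 percentage points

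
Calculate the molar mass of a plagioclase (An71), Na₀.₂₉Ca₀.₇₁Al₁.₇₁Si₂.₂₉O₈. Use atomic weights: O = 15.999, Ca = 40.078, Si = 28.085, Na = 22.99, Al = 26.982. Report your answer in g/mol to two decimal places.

The formula mass is the sum 0.29×22.99 + 0.71×40.078 + 1.71×26.982 + 2.29×28.085 + 8×15.999.

273.57 g/mol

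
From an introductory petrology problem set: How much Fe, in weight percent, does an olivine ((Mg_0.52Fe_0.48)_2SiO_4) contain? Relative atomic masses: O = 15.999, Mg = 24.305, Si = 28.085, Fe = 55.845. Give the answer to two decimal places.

M((Mg_0.52Fe_0.48)_2SiO_4) = 170.969 g/mol.
Fe contributes 0.96 × 55.845 = 53.611 g per mole.
53.611/170.969 = 0.3136 → 31.36%.

31.36 weight percent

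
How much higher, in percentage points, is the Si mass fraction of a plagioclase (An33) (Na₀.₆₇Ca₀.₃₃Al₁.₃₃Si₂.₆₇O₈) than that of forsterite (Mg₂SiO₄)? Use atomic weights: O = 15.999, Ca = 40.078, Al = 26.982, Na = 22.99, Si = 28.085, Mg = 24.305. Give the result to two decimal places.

M(Na₀.₆₇Ca₀.₃₃Al₁.₃₃Si₂.₆₇O₈) = 267.494 g/mol, so wt% Si = 74.987/267.494 × 100 = 28.03%.
M(Mg₂SiO₄) = 140.691 g/mol, so wt% Si = 28.085/140.691 × 100 = 19.96%.
28.03 − 19.96 = 8.07 pp.

8.07 percentage points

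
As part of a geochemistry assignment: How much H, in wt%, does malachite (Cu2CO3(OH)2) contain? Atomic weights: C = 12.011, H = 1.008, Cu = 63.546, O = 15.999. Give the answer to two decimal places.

0.91 wt%

Molar mass of Cu2CO3(OH)2: 2×63.546 + 1×12.011 + 5×15.999 + 2×1.008 = 221.114 g/mol.
Mass of H per formula unit: 2 × 1.008 = 2.016 g.
Weight fraction H = 2.016 / 221.114 = 0.0091.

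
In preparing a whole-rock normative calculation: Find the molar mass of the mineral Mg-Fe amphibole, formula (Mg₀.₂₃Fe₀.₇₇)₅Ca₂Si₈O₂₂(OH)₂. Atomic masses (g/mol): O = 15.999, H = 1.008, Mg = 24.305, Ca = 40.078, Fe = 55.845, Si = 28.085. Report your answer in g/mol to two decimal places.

The formula mass is the sum 1.15*24.305 + 3.85*55.845 + 2*40.078 + 8*28.085 + 24*15.999 + 2*1.008.

933.78 g/mol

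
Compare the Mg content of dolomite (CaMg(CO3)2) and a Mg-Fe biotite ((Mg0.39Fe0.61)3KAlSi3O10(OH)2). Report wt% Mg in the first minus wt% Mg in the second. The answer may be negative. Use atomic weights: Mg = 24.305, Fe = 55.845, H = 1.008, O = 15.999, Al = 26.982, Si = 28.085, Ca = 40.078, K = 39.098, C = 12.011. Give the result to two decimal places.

First mineral: 24.305 g Mg in 184.399 g formula = 13.18 wt% Mg.
Second mineral: 28.437 g Mg in 474.972 g formula = 5.99 wt% Mg.
13.18% − 5.99% gives a difference of 7.19 percentage points.

7.19 percentage points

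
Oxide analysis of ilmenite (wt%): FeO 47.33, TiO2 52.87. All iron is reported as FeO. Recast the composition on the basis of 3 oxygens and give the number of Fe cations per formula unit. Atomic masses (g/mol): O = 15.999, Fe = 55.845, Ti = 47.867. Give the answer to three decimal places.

0.997 Fe apfu

FeO (M=71.844): mol = 0.65879; Fe = 0.65879, O = 0.65879.
TiO2 (M=79.865): mol = 0.66199; Ti = 0.66199, O = 1.32398.
ΣO = 1.98277; factor = 3/ΣO = 1.51303.
Fe apfu = 0.65879 × 1.51303 = 0.997.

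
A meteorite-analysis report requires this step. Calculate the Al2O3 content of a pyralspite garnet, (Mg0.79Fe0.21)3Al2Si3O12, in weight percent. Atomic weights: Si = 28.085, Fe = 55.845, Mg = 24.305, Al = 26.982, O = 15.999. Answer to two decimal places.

M((Mg0.79Fe0.21)3Al2Si3O12) = 422.992 g/mol; M(Al2O3) = 101.961 g/mol.
Moles Al2O3 per formula unit = 2 Al ÷ 2 = 1.0000.
Al2O3 fraction = (1.0000 × 101.961) / 422.992 = 101.961/422.992 = 0.2410.

24.10 wt%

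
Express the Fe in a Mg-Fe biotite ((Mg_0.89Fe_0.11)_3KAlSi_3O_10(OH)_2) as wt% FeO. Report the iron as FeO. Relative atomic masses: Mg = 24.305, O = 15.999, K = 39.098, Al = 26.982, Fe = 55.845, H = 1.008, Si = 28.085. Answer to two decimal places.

5.54 wt%

Molar mass of (Mg_0.89Fe_0.11)_3KAlSi_3O_10(OH)_2 = 2.67·24.305 + 0.33·55.845 + 1·39.098 + 1·26.982 + 3·28.085 + 12·15.999 + 2·1.008 = 427.662 g/mol.
Each formula unit contains 0.33 Fe, equivalent to 0.33/1 = 0.3300 mol FeO.
M(FeO) = 1×55.845 + 1×15.999 = 71.844 g/mol.
Mass of FeO per formula unit = 0.3300 × 71.844 = 23.709 g.
FeO wt% = 23.709 / 427.662 × 100 = 5.54%.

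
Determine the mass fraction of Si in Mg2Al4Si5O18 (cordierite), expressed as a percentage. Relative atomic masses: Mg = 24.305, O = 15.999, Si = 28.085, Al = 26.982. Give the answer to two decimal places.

Molar mass of Mg2Al4Si5O18: 2×24.305 + 4×26.982 + 5×28.085 + 18×15.999 = 584.945 g/mol.
Mass of Si per formula unit: 5 × 28.085 = 140.425 g.
Weight fraction Si = 140.425 / 584.945 = 0.2401.

24.01 wt%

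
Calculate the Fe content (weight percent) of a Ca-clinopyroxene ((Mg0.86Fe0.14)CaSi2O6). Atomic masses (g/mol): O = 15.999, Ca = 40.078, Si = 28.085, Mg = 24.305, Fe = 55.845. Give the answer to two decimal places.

M((Mg0.86Fe0.14)CaSi2O6) = 220.963 g/mol.
Fe contributes 0.14 × 55.845 = 7.818 g per mole.
7.818/220.963 = 0.0354 → 3.54%.

3.54 weight percent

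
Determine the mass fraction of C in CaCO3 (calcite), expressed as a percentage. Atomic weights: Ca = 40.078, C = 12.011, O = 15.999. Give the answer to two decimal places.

12.00 weight percent

M(CaCO3) = 100.086 g/mol.
C contributes 1 × 12.011 = 12.011 g per mole.
12.011/100.086 = 0.1200 → 12.00%.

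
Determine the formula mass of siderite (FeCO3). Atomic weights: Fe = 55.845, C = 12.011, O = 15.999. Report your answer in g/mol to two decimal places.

The formula mass is the sum 1(55.845) + 1(12.011) + 3(15.999).

115.85 g/mol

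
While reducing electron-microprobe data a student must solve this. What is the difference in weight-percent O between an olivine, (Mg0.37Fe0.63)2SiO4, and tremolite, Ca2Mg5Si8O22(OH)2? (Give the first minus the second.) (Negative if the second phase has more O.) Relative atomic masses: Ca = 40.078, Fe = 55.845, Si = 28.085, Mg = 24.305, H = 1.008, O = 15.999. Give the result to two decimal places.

-11.80 percentage points

M((Mg0.37Fe0.63)2SiO4) = 180.431 g/mol, so wt% O = 63.996/180.431 × 100 = 35.47%.
M(Ca2Mg5Si8O22(OH)2) = 812.353 g/mol, so wt% O = 383.976/812.353 × 100 = 47.27%.
35.47 − 47.27 = -11.80 pp.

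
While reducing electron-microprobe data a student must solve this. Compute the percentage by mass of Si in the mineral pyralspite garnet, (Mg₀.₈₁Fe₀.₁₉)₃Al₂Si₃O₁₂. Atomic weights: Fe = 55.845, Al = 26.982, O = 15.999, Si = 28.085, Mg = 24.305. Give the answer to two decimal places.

Formula mass = 2.43·24.305 + 0.57·55.845 + 2·26.982 + 3·28.085 + 12·15.999 = 421.100 g/mol, of which 84.255 g is Si.
So Si makes up 84.255/421.100 = 0.2001 of the mass, i.e. 20.01%.

20.01 wt%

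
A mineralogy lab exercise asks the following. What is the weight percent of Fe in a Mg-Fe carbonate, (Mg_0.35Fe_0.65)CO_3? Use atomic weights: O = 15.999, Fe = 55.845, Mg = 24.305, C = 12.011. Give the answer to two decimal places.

Molar mass of (Mg_0.35Fe_0.65)CO_3: 0.35·24.305 + 0.65·55.845 + 1·12.011 + 3·15.999 = 104.814 g/mol.
Mass of Fe per formula unit: 0.65 × 55.845 = 36.299 g.
Weight fraction Fe = 36.299 / 104.814 = 0.3463.

34.63 weight percent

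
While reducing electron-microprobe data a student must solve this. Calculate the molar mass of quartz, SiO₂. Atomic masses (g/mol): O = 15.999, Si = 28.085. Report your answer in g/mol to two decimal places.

60.08 g/mol

M = 1*28.085 + 2*15.999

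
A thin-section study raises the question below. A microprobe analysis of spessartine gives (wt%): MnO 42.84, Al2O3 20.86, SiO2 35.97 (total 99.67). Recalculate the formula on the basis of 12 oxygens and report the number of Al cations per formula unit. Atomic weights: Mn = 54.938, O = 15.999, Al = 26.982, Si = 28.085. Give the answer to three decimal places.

2.033 Al apfu

MnO: 42.84/70.937 = 0.60392 mol → 0.60392 mol Mn, 0.60392 mol O.
Al2O3: 20.86/101.961 = 0.20459 mol → 0.40918 mol Al, 0.61377 mol O.
SiO2: 35.97/60.083 = 0.59867 mol → 0.59867 mol Si, 1.19734 mol O.
Total oxygen = 2.41503 mol. Normalization factor = 12/2.41503 = 4.96888.
Al per 12 O = 0.40918 × 4.96888 = 2.033.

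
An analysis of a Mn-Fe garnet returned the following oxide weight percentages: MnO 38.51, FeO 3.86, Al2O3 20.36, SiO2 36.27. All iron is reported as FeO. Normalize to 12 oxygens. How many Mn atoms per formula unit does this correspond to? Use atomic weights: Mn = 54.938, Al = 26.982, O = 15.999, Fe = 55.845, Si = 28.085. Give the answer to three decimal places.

2.711 Mn apfu

MnO: 38.51/70.937 = 0.54288 mol → 0.54288 mol Mn, 0.54288 mol O.
FeO: 3.86/71.844 = 0.05373 mol → 0.05373 mol Fe, 0.05373 mol O.
Al2O3: 20.36/101.961 = 0.19968 mol → 0.39936 mol Al, 0.59904 mol O.
SiO2: 36.27/60.083 = 0.60366 mol → 0.60366 mol Si, 1.20732 mol O.
Total oxygen = 2.40297 mol. Normalization factor = 12/2.40297 = 4.99382.
Mn per 12 O = 0.54288 × 4.99382 = 2.711.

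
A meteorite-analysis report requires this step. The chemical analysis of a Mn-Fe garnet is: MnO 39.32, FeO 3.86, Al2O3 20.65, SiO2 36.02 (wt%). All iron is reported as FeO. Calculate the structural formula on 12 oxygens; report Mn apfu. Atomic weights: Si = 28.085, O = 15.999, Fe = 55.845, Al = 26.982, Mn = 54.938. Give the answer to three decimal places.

2.755 Mn apfu

39.32 wt% MnO ÷ 70.937 g/mol = 0.55429 mol, giving 0.55429 Mn and 0.55429 O.
3.86 wt% FeO ÷ 71.844 g/mol = 0.05373 mol, giving 0.05373 Fe and 0.05373 O.
20.65 wt% Al2O3 ÷ 101.961 g/mol = 0.20253 mol, giving 0.40506 Al and 0.60759 O.
36.02 wt% SiO2 ÷ 60.083 g/mol = 0.59950 mol, giving 0.59950 Si and 1.19900 O.
Oxygen sums to 2.41461; scaling by 12/2.41461 = 4.96975 puts the formula on 12 O.
Mn: 0.55429 × 4.96975 = 2.755 atoms per formula unit.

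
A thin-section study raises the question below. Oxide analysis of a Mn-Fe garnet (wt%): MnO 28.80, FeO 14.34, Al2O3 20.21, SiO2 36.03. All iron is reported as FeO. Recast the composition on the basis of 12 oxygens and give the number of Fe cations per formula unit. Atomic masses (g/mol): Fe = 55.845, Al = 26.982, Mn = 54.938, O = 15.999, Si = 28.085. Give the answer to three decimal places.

28.80 wt% MnO ÷ 70.937 g/mol = 0.40599 mol, giving 0.40599 Mn and 0.40599 O.
14.34 wt% FeO ÷ 71.844 g/mol = 0.19960 mol, giving 0.19960 Fe and 0.19960 O.
20.21 wt% Al2O3 ÷ 101.961 g/mol = 0.19821 mol, giving 0.39642 Al and 0.59463 O.
36.03 wt% SiO2 ÷ 60.083 g/mol = 0.59967 mol, giving 0.59967 Si and 1.19934 O.
Oxygen sums to 2.39956; scaling by 12/2.39956 = 5.00092 puts the formula on 12 O.
Fe: 0.19960 × 5.00092 = 0.998 atoms per formula unit.

0.998 Fe apfu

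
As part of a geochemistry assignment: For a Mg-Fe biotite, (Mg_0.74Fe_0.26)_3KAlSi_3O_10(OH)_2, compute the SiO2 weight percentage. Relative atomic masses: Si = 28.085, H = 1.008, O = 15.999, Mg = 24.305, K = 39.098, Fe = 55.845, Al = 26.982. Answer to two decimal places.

Molar mass of (Mg_0.74Fe_0.26)_3KAlSi_3O_10(OH)_2 = 2.22·24.305 + 0.78·55.845 + 1·39.098 + 1·26.982 + 3·28.085 + 12·15.999 + 2·1.008 = 441.855 g/mol.
Each formula unit contains 3 Si, equivalent to 3/1 = 3.0000 mol SiO2.
M(SiO2) = 1×28.085 + 2×15.999 = 60.083 g/mol.
Mass of SiO2 per formula unit = 3.0000 × 60.083 = 180.249 g.
SiO2 wt% = 180.249 / 441.855 × 100 = 40.79%.

40.79 wt%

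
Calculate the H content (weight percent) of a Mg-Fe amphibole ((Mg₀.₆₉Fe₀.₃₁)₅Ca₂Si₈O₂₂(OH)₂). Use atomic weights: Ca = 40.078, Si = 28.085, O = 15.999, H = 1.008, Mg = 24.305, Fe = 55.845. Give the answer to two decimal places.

Formula mass = 3.45·24.305 + 1.55·55.845 + 2·40.078 + 8·28.085 + 24·15.999 + 2·1.008 = 861.240 g/mol, of which 2.016 g is H.
So H makes up 2.016/861.240 = 0.0023 of the mass, i.e. 0.23%.

0.23 weight percent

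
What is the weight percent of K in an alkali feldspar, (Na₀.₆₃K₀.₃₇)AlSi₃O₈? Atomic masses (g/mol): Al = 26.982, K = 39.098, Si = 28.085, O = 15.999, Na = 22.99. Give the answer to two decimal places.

Formula mass = 0.63×22.99 + 0.37×39.098 + 1×26.982 + 3×28.085 + 8×15.999 = 268.179 g/mol, of which 14.466 g is K.
So K makes up 14.466/268.179 = 0.0539 of the mass, i.e. 5.39%.

5.39 mass %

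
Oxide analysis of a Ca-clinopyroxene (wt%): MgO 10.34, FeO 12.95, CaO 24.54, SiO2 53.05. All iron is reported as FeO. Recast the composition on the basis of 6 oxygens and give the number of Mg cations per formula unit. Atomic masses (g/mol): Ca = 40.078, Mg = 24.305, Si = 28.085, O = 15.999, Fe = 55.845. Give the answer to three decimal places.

10.34 wt% MgO ÷ 40.304 g/mol = 0.25655 mol, giving 0.25655 Mg and 0.25655 O.
12.95 wt% FeO ÷ 71.844 g/mol = 0.18025 mol, giving 0.18025 Fe and 0.18025 O.
24.54 wt% CaO ÷ 56.077 g/mol = 0.43761 mol, giving 0.43761 Ca and 0.43761 O.
53.05 wt% SiO2 ÷ 60.083 g/mol = 0.88295 mol, giving 0.88295 Si and 1.76590 O.
Oxygen sums to 2.64031; scaling by 6/2.64031 = 2.27246 puts the formula on 6 O.
Mg: 0.25655 × 2.27246 = 0.583 atoms per formula unit.

0.583 Mg apfu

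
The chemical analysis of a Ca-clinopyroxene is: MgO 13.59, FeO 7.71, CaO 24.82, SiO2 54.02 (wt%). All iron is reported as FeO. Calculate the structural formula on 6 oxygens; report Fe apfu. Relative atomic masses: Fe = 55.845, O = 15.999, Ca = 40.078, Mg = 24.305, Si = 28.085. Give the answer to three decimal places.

0.240 Fe apfu

13.59 wt% MgO ÷ 40.304 g/mol = 0.33719 mol, giving 0.33719 Mg and 0.33719 O.
7.71 wt% FeO ÷ 71.844 g/mol = 0.10732 mol, giving 0.10732 Fe and 0.10732 O.
24.82 wt% CaO ÷ 56.077 g/mol = 0.44261 mol, giving 0.44261 Ca and 0.44261 O.
54.02 wt% SiO2 ÷ 60.083 g/mol = 0.89909 mol, giving 0.89909 Si and 1.79818 O.
Oxygen sums to 2.68530; scaling by 6/2.68530 = 2.23439 puts the formula on 6 O.
Fe: 0.10732 × 2.23439 = 0.240 atoms per formula unit.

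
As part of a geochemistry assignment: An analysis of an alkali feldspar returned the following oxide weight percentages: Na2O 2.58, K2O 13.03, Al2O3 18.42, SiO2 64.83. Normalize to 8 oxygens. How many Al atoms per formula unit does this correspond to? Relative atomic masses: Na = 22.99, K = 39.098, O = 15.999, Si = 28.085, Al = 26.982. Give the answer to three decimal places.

Na2O (M=61.979): mol = 0.04163; Na = 0.08326, O = 0.04163.
K2O (M=94.195): mol = 0.13833; K = 0.27666, O = 0.13833.
Al2O3 (M=101.961): mol = 0.18066; Al = 0.36132, O = 0.54198.
SiO2 (M=60.083): mol = 1.07901; Si = 1.07901, O = 2.15802.
ΣO = 2.87996; factor = 8/ΣO = 2.77782.
Al apfu = 0.36132 × 2.77782 = 1.004.

1.004 Al apfu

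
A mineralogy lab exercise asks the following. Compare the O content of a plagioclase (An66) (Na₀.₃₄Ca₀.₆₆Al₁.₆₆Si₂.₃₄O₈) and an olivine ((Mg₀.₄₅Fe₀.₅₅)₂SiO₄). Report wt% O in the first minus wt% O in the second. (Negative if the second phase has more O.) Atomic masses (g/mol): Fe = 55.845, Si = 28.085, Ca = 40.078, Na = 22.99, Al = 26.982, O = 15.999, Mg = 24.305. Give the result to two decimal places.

10.43 percentage points

O in Na₀.₃₄Ca₀.₆₆Al₁.₆₆Si₂.₃₄O₈: molar mass 272.769 g/mol; 8×15.999 = 127.992 g → 46.92 wt%.
O in (Mg₀.₄₅Fe₀.₅₅)₂SiO₄: molar mass 175.385 g/mol; 4×15.999 = 63.996 g → 36.49 wt%.
Difference = 46.92 − 36.49 = 10.43 percentage points.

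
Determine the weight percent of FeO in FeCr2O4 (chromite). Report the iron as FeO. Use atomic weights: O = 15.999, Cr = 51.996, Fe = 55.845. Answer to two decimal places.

32.10 wt%

Formula mass = 223.833 g/mol.
1 Fe → 1.0000 mol FeO per formula unit; M(FeO) = 71.844, so FeO mass = 71.844 g.
71.844/223.833 × 100 = 32.10 wt%.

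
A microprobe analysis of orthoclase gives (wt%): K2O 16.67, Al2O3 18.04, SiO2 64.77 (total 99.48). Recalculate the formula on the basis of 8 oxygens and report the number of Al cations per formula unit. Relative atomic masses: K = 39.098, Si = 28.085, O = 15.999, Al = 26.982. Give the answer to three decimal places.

16.67 wt% K2O ÷ 94.195 g/mol = 0.17697 mol, giving 0.35394 K and 0.17697 O.
18.04 wt% Al2O3 ÷ 101.961 g/mol = 0.17693 mol, giving 0.35386 Al and 0.53079 O.
64.77 wt% SiO2 ÷ 60.083 g/mol = 1.07801 mol, giving 1.07801 Si and 2.15602 O.
Oxygen sums to 2.86378; scaling by 8/2.86378 = 2.79351 puts the formula on 8 O.
Al: 0.35386 × 2.79351 = 0.989 atoms per formula unit.

0.989 Al apfu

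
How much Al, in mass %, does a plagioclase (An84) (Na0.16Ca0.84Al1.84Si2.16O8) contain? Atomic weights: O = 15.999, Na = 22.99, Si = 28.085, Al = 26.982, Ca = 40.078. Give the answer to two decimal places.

Formula mass = 0.16×22.99 + 0.84×40.078 + 1.84×26.982 + 2.16×28.085 + 8×15.999 = 275.646 g/mol, of which 49.647 g is Al.
So Al makes up 49.647/275.646 = 0.1801 of the mass, i.e. 18.01%.

18.01 mass %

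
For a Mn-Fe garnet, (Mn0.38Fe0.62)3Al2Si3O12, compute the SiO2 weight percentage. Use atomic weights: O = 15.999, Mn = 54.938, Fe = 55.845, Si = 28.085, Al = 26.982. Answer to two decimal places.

36.29 wt%

Molar mass of (Mn0.38Fe0.62)3Al2Si3O12 = 1.14·54.938 + 1.86·55.845 + 2·26.982 + 3·28.085 + 12·15.999 = 496.708 g/mol.
Each formula unit contains 3 Si, equivalent to 3/1 = 3.0000 mol SiO2.
M(SiO2) = 1×28.085 + 2×15.999 = 60.083 g/mol.
Mass of SiO2 per formula unit = 3.0000 × 60.083 = 180.249 g.
SiO2 wt% = 180.249 / 496.708 × 100 = 36.29%.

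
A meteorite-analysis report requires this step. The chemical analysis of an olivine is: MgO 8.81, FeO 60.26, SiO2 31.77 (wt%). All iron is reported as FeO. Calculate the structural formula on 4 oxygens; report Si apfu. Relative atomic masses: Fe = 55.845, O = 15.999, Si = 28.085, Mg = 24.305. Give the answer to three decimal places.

8.81 wt% MgO ÷ 40.304 g/mol = 0.21859 mol, giving 0.21859 Mg and 0.21859 O.
60.26 wt% FeO ÷ 71.844 g/mol = 0.83876 mol, giving 0.83876 Fe and 0.83876 O.
31.77 wt% SiO2 ÷ 60.083 g/mol = 0.52877 mol, giving 0.52877 Si and 1.05754 O.
Oxygen sums to 2.11489; scaling by 4/2.11489 = 1.89135 puts the formula on 4 O.
Si: 0.52877 × 1.89135 = 1.000 atoms per formula unit.

1.000 Si apfu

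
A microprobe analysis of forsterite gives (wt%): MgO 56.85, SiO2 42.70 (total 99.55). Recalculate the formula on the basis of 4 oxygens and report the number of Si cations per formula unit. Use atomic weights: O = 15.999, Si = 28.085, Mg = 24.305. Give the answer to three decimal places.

1.004 Si apfu

MgO (M=40.304): mol = 1.41053; Mg = 1.41053, O = 1.41053.
SiO2 (M=60.083): mol = 0.71068; Si = 0.71068, O = 1.42136.
ΣO = 2.83189; factor = 4/ΣO = 1.41248.
Si apfu = 0.71068 × 1.41248 = 1.004.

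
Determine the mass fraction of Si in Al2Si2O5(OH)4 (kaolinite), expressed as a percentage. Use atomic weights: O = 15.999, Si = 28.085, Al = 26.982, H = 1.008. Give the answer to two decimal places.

21.76 wt%

Molar mass of Al2Si2O5(OH)4: 2*26.982 + 2*28.085 + 9*15.999 + 4*1.008 = 258.157 g/mol.
Mass of Si per formula unit: 2 × 28.085 = 56.170 g.
Weight fraction Si = 56.170 / 258.157 = 0.2176.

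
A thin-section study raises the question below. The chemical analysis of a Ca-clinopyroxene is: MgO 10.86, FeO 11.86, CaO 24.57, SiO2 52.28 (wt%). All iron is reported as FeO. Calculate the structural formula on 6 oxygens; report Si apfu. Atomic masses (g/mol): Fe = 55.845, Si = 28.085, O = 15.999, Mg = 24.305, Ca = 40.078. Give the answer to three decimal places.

10.86 wt% MgO ÷ 40.304 g/mol = 0.26945 mol, giving 0.26945 Mg and 0.26945 O.
11.86 wt% FeO ÷ 71.844 g/mol = 0.16508 mol, giving 0.16508 Fe and 0.16508 O.
24.57 wt% CaO ÷ 56.077 g/mol = 0.43815 mol, giving 0.43815 Ca and 0.43815 O.
52.28 wt% SiO2 ÷ 60.083 g/mol = 0.87013 mol, giving 0.87013 Si and 1.74026 O.
Oxygen sums to 2.61294; scaling by 6/2.61294 = 2.29626 puts the formula on 6 O.
Si: 0.87013 × 2.29626 = 1.998 atoms per formula unit.

1.998 Si apfu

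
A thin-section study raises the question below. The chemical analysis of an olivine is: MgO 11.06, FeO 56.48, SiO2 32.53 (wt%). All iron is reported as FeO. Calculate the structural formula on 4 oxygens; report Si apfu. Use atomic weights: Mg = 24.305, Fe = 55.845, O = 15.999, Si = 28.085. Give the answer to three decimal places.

11.06 wt% MgO ÷ 40.304 g/mol = 0.27441 mol, giving 0.27441 Mg and 0.27441 O.
56.48 wt% FeO ÷ 71.844 g/mol = 0.78615 mol, giving 0.78615 Fe and 0.78615 O.
32.53 wt% SiO2 ÷ 60.083 g/mol = 0.54142 mol, giving 0.54142 Si and 1.08284 O.
Oxygen sums to 2.14340; scaling by 4/2.14340 = 1.86619 puts the formula on 4 O.
Si: 0.54142 × 1.86619 = 1.010 atoms per formula unit.

1.010 Si apfu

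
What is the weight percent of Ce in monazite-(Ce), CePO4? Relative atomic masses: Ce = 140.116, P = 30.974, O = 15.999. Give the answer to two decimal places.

59.60 weight percent

Molar mass of CePO4: 1·140.116 + 1·30.974 + 4·15.999 = 235.086 g/mol.
Mass of Ce per formula unit: 1 × 140.116 = 140.116 g.
Weight fraction Ce = 140.116 / 235.086 = 0.5960.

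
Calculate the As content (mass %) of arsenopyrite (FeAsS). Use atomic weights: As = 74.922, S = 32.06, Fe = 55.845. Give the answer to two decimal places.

Molar mass of FeAsS: 1×55.845 + 1×74.922 + 1×32.06 = 162.827 g/mol.
Mass of As per formula unit: 1 × 74.922 = 74.922 g.
Weight fraction As = 74.922 / 162.827 = 0.4601.

46.01 mass %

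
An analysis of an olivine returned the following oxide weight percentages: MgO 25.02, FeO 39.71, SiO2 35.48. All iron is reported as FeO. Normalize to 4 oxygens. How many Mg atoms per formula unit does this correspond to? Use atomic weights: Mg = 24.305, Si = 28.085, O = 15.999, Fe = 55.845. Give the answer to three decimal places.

MgO (M=40.304): mol = 0.62078; Mg = 0.62078, O = 0.62078.
FeO (M=71.844): mol = 0.55273; Fe = 0.55273, O = 0.55273.
SiO2 (M=60.083): mol = 0.59052; Si = 0.59052, O = 1.18104.
ΣO = 2.35455; factor = 4/ΣO = 1.69884.
Mg apfu = 0.62078 × 1.69884 = 1.055.

1.055 Mg apfu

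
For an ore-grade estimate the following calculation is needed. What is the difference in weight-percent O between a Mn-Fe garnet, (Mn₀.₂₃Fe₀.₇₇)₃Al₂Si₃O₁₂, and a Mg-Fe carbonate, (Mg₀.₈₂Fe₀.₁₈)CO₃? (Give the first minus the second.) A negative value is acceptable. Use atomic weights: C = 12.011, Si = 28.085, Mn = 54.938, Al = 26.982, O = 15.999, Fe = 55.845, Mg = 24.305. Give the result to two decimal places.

-14.72 percentage points

M((Mn₀.₂₃Fe₀.₇₇)₃Al₂Si₃O₁₂) = 497.116 g/mol, so wt% O = 191.988/497.116 × 100 = 38.62%.
M((Mg₀.₈₂Fe₀.₁₈)CO₃) = 89.990 g/mol, so wt% O = 47.997/89.990 × 100 = 53.34%.
38.62 − 53.34 = -14.72 pp.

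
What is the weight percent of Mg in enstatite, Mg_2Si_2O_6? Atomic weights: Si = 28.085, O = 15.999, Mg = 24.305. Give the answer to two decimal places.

M(Mg_2Si_2O_6) = 200.774 g/mol.
Mg contributes 2 × 24.305 = 48.610 g per mole.
48.610/200.774 = 0.2421 → 24.21%.

24.21 mass %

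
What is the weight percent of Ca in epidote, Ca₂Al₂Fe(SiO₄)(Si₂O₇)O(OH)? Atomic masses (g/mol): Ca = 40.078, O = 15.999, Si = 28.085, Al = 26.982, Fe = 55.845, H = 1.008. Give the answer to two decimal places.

Molar mass of Ca₂Al₂Fe(SiO₄)(Si₂O₇)O(OH): 2·40.078 + 2·26.982 + 1·55.845 + 3·28.085 + 13·15.999 + 1·1.008 = 483.215 g/mol.
Mass of Ca per formula unit: 2 × 40.078 = 80.156 g.
Weight fraction Ca = 80.156 / 483.215 = 0.1659.

16.59 wt%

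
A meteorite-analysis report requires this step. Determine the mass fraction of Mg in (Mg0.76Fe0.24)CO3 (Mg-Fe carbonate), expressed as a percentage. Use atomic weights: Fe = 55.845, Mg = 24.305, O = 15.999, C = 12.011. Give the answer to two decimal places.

Formula mass = 0.76×24.305 + 0.24×55.845 + 1×12.011 + 3×15.999 = 91.883 g/mol, of which 18.472 g is Mg.
So Mg makes up 18.472/91.883 = 0.2010 of the mass, i.e. 20.10%.

20.10 weight percent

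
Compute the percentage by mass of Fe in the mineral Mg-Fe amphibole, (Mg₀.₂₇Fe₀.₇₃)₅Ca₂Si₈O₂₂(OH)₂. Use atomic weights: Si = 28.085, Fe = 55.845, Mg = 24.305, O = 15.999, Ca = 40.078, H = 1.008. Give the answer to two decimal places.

21.98 mass %

M((Mg₀.₂₇Fe₀.₇₃)₅Ca₂Si₈O₂₂(OH)₂) = 927.474 g/mol.
Fe contributes 3.65 × 55.845 = 203.834 g per mole.
203.834/927.474 = 0.2198 → 21.98%.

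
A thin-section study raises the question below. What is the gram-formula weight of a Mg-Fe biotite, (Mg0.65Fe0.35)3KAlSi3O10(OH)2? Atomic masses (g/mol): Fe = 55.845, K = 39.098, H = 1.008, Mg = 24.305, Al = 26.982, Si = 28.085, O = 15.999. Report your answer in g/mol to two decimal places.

The formula mass is the sum 1.95×24.305 + 1.05×55.845 + 1×39.098 + 1×26.982 + 3×28.085 + 12×15.999 + 2×1.008.

450.37 g/mol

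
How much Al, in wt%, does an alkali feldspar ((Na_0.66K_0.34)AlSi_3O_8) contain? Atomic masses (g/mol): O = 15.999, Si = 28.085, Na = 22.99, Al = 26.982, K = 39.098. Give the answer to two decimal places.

10.08 wt%

Molar mass of (Na_0.66K_0.34)AlSi_3O_8: 0.66×22.99 + 0.34×39.098 + 1×26.982 + 3×28.085 + 8×15.999 = 267.696 g/mol.
Mass of Al per formula unit: 1 × 26.982 = 26.982 g.
Weight fraction Al = 26.982 / 267.696 = 0.1008.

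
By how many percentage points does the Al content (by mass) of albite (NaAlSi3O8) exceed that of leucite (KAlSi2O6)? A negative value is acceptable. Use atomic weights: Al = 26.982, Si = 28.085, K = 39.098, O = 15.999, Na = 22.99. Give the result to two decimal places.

M(NaAlSi3O8) = 262.219 g/mol, so wt% Al = 26.982/262.219 × 100 = 10.29%.
M(KAlSi2O6) = 218.244 g/mol, so wt% Al = 26.982/218.244 × 100 = 12.36%.
10.29 − 12.36 = -2.07 pp.

-2.07 percentage points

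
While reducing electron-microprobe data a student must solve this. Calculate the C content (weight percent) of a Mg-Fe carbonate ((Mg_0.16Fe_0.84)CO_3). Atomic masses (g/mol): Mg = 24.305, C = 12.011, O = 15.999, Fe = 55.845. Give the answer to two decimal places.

10.84 weight percent

Formula mass = 0.16·24.305 + 0.84·55.845 + 1·12.011 + 3·15.999 = 110.807 g/mol, of which 12.011 g is C.
So C makes up 12.011/110.807 = 0.1084 of the mass, i.e. 10.84%.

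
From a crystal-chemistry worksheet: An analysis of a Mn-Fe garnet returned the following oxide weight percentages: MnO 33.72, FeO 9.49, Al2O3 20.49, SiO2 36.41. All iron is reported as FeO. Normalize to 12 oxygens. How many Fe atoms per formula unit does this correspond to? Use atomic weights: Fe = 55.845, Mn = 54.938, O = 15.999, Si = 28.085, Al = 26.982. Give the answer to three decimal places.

0.654 Fe apfu

MnO (M=70.937): mol = 0.47535; Mn = 0.47535, O = 0.47535.
FeO (M=71.844): mol = 0.13209; Fe = 0.13209, O = 0.13209.
Al2O3 (M=101.961): mol = 0.20096; Al = 0.40192, O = 0.60288.
SiO2 (M=60.083): mol = 0.60600; Si = 0.60600, O = 1.21200.
ΣO = 2.42232; factor = 12/ΣO = 4.95393.
Fe apfu = 0.13209 × 4.95393 = 0.654.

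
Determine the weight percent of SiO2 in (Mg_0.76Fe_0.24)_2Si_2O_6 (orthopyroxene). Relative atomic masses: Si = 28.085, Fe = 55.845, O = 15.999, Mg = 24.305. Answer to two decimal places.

55.65 wt%

Formula mass = 215.913 g/mol.
2 Si → 2.0000 mol SiO2 per formula unit; M(SiO2) = 60.083, so SiO2 mass = 120.166 g.
120.166/215.913 × 100 = 55.65 wt%.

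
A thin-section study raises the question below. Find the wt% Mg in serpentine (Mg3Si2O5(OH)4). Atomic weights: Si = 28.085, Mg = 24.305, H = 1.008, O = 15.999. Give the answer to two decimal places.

Molar mass of Mg3Si2O5(OH)4: 3*24.305 + 2*28.085 + 9*15.999 + 4*1.008 = 277.108 g/mol.
Mass of Mg per formula unit: 3 × 24.305 = 72.915 g.
Weight fraction Mg = 72.915 / 277.108 = 0.2631.

26.31 mass %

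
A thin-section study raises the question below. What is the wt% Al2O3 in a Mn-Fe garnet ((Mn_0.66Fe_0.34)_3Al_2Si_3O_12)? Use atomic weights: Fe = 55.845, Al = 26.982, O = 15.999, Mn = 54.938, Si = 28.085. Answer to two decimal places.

20.56 wt%

Formula mass = 495.946 g/mol.
2 Al → 1.0000 mol Al2O3 per formula unit; M(Al2O3) = 101.961, so Al2O3 mass = 101.961 g.
101.961/495.946 × 100 = 20.56 wt%.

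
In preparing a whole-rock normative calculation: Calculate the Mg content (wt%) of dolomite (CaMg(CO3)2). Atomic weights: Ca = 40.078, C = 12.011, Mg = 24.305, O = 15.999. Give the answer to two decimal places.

Formula mass = 1×40.078 + 1×24.305 + 2×12.011 + 6×15.999 = 184.399 g/mol, of which 24.305 g is Mg.
So Mg makes up 24.305/184.399 = 0.1318 of the mass, i.e. 13.18%.

13.18 wt%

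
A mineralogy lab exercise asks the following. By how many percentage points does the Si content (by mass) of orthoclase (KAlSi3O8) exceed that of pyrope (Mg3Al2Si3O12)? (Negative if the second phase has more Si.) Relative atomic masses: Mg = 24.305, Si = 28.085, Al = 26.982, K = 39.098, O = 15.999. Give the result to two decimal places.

9.37 percentage points

First mineral: 84.255 g Si in 278.327 g formula = 30.27 wt% Si.
Second mineral: 84.255 g Si in 403.122 g formula = 20.90 wt% Si.
30.27% − 20.90% gives a difference of 9.37 percentage points.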